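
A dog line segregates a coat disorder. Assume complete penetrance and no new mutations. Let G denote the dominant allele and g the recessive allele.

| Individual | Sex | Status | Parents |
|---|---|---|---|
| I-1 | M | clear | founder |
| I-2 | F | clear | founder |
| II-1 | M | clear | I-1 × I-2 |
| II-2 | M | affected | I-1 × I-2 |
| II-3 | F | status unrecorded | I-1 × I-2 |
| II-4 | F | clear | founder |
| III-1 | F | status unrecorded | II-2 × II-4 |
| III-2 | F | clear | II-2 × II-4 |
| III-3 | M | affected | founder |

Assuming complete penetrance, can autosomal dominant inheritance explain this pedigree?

Under autosomal dominant, II-2 (affected, male) cannot arise from I-1 (clear) × I-2 (clear).

No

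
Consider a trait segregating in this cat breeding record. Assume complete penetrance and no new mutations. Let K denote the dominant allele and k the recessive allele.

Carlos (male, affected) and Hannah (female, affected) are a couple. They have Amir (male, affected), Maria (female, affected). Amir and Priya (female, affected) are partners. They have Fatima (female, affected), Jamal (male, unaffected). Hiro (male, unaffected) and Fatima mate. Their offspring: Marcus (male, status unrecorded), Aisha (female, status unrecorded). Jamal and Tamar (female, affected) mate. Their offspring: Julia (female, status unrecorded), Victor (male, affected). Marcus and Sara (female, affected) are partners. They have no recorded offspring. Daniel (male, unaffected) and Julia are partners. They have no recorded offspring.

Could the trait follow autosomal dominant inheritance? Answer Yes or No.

Yes

A consistent assignment under autosomal dominant exists: Carlos KK, Hannah Kk, Amir Kk, Maria KK, Priya Kk, Fatima KK, Jamal kk, Hiro kk, Tamar KK, Marcus Kk, Aisha Kk, Sara KK, Julia Kk, Victor Kk, Daniel kk.
In this assignment every recorded phenotype matches its genotype and every non-founder's genotype is obtainable from its parents' genotypes, so the pedigree is consistent.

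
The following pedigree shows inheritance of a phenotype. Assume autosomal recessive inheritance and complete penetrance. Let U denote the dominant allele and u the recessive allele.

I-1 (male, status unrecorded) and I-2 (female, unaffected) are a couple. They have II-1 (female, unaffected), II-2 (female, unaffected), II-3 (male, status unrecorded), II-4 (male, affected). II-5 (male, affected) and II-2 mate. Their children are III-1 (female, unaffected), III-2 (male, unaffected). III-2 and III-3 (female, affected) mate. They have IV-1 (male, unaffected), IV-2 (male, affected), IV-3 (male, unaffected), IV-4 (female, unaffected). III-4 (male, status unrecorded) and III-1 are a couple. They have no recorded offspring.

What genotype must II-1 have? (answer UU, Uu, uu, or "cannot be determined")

II-1's phenotype allows UU or Uu, and no parent or child forces a single allele at both positions; consistent genotype assignments exist with II-1 as UU or Uu.

cannot be determined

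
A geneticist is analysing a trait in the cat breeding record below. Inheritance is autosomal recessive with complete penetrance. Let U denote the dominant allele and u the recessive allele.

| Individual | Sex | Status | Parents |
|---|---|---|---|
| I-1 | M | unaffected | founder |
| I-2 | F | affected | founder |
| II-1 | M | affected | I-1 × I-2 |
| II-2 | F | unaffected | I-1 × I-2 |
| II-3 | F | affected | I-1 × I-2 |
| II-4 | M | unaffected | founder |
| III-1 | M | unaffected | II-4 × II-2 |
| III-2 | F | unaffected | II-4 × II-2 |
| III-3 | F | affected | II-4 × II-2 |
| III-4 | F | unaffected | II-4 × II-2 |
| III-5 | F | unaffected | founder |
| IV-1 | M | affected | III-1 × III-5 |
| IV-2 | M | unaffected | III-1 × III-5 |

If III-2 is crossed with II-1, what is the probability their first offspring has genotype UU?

II-4 is unaffected so carries U and passed u to III-3 (uu), so II-4 is Uu.
II-2 is unaffected so carries U and received u from I-2 (uu), so II-2 is Uu.
III-2 is an unaffected offspring of II-4 (Uu) × II-2 (Uu), whose cross gives 1/4 UU : 1/2 Uu : 1/4 uu; conditioning on being unaffected, III-2 is UU with probability 1/3, Uu with probability 2/3.
II-1 is affected, so II-1 is uu.
Summing over parental genotype combinations, P(offspring has genotype UU) = 0 = 0.

0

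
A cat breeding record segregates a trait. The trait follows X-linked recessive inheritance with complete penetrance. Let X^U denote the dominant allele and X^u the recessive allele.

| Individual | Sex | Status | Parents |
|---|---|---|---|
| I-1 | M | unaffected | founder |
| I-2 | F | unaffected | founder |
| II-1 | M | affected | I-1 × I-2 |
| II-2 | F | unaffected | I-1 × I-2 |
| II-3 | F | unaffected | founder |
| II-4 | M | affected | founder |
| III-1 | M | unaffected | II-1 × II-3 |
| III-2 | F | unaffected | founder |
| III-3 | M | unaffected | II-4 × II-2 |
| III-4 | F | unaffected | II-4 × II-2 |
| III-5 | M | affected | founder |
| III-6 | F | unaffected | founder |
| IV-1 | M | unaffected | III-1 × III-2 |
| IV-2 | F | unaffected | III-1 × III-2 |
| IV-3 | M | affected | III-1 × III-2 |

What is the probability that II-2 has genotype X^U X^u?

I-1 is unaffected, so I-1 is X^U Y.
I-2 is unaffected so carries U and passed u to II-1 (X^u Y), so I-2 is X^U X^u.
Their cross gives offspring ratios 1/2 X^U X^U : 1/2 X^U X^u. Conditioning on II-2 being unaffected, P(X^U X^u) = 1/2 / 1 = 1/2 before taking II-2's own offspring into account.
II-4 is affected, so II-4 is X^u Y.
Now use II-2's offspring. Probability of each recorded status — unaffected son III-3: 1/2 if II-2 is X^U X^u, 1 if X^U X^U; unaffected daughter III-4: 1/2 if II-2 is X^U X^u, 1 if X^U X^U.
Bayes: P(X^U X^u) = 1/2·1/4 / (1/2·1/4 + 1/2·1) = 1/5.

1/5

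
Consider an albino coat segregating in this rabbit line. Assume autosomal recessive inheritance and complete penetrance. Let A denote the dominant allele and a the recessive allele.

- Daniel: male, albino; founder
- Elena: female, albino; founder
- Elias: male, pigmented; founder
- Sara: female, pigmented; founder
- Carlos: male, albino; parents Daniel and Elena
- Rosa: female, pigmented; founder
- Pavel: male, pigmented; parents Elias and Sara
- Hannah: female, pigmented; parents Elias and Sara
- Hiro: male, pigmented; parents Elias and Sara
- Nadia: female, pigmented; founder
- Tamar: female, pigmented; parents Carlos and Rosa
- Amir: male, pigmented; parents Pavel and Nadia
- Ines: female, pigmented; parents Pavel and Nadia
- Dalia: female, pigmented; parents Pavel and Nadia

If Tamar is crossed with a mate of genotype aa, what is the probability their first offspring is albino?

Tamar is pigmented so carries A and received a from Carlos (aa), so Tamar is Aa.
The cross gives 1/2 Aa : 1/2 aa, so P(offspring is albino) = 1/2.

1/2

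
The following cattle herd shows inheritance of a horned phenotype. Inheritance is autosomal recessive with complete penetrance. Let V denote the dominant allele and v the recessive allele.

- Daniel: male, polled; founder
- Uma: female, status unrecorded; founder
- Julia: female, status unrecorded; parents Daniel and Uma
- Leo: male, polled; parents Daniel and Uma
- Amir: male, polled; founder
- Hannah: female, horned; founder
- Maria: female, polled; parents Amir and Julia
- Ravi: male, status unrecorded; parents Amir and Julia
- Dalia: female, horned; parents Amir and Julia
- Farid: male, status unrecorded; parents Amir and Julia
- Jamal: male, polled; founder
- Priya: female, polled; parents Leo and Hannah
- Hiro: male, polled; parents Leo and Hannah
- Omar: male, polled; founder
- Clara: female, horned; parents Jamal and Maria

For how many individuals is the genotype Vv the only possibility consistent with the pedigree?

Obligate heterozygotes: Amir is polled so carries V and passed v to Dalia (vv), so Amir is Vv; Maria is polled so carries V and passed v to Clara (vv), so Maria is Vv; Jamal is polled so carries V and passed v to Clara (vv), so Jamal is Vv; Priya is polled so carries V and received v from Hannah (vv), so Priya is Vv; Hiro is polled so carries V and received v from Hannah (vv), so Hiro is Vv.
Every other individual is either homozygous by phenotype or has at least one consistent homozygous assignment, so the count is 5.

5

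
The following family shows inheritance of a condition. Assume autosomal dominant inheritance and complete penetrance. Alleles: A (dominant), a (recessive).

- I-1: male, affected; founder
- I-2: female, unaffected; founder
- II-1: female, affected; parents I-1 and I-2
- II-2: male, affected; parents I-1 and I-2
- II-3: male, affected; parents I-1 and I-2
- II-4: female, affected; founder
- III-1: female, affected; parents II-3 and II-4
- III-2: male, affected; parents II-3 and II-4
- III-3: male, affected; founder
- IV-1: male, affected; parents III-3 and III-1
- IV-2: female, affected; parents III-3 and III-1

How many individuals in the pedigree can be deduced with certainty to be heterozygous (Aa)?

3

Obligate heterozygotes: II-1 is affected so carries A and received a from I-2 (aa), so II-1 is Aa; II-2 is affected so carries A and received a from I-2 (aa), so II-2 is Aa; II-3 is affected so carries A and received a from I-2 (aa), so II-3 is Aa.
Every other individual is either homozygous by phenotype or has at least one consistent homozygous assignment, so the count is 3.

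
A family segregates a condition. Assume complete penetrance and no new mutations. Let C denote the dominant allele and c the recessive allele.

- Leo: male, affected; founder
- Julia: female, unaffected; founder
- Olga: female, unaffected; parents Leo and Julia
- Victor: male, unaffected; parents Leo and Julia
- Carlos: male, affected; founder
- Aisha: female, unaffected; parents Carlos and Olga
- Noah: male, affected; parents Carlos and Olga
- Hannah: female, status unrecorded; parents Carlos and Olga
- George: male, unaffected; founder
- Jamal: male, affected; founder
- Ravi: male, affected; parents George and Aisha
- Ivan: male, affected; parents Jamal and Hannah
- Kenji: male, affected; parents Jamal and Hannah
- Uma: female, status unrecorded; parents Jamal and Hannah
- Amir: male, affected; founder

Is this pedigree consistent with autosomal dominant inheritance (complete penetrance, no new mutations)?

No

Under autosomal dominant, Ravi (affected, male) cannot arise from George (unaffected) × Aisha (unaffected).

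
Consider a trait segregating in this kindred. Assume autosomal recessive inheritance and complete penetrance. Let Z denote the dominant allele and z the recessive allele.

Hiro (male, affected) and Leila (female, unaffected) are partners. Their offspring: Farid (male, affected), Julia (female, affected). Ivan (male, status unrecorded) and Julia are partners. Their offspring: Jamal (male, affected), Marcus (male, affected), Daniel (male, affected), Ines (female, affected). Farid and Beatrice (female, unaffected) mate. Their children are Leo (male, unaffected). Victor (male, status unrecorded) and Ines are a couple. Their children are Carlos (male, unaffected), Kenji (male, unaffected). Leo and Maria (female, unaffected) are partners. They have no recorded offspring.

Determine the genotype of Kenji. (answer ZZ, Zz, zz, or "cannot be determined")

Zz

From phenotype alone, Kenji is ZZ or Zz.
Kenji is unaffected so carries Z and received z from Ines (zz), so Kenji is Zz.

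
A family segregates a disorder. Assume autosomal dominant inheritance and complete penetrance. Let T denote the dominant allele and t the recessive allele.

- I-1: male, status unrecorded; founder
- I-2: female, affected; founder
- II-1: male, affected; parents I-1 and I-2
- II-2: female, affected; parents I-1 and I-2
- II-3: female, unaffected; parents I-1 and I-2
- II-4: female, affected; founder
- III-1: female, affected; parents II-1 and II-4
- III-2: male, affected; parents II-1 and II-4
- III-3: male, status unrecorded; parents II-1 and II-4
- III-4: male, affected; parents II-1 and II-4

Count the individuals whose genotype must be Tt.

1

Obligate heterozygotes: I-2 is affected so carries T and passed t to II-3 (tt), so I-2 is Tt.
Every other individual is either homozygous by phenotype or has at least one consistent homozygous assignment, so the count is 1.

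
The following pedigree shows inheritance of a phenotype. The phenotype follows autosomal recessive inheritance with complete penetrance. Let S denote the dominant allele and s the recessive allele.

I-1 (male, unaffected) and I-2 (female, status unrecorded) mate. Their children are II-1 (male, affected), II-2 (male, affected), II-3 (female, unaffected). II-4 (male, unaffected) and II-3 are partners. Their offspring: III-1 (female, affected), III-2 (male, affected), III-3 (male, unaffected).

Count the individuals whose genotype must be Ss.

Obligate heterozygotes: I-1 is unaffected so carries S and passed s to II-1 (ss), so I-1 is Ss; II-3 is unaffected so carries S and passed s to III-1 (ss), so II-3 is Ss; II-4 is unaffected so carries S and passed s to III-1 (ss), so II-4 is Ss.
Every other individual is either homozygous by phenotype or has at least one consistent homozygous assignment, so the count is 3.

3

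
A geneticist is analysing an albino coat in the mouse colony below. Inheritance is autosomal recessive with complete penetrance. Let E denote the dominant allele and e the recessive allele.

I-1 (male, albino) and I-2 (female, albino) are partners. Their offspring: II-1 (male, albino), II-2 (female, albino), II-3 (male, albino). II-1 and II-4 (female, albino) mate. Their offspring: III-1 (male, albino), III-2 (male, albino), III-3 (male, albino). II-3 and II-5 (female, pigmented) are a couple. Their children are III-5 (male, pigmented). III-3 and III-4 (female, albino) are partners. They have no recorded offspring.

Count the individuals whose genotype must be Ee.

1

Obligate heterozygotes: III-5 is pigmented so carries E and received e from II-3 (ee), so III-5 is Ee.
Every other individual is either homozygous by phenotype or has at least one consistent homozygous assignment, so the count is 1.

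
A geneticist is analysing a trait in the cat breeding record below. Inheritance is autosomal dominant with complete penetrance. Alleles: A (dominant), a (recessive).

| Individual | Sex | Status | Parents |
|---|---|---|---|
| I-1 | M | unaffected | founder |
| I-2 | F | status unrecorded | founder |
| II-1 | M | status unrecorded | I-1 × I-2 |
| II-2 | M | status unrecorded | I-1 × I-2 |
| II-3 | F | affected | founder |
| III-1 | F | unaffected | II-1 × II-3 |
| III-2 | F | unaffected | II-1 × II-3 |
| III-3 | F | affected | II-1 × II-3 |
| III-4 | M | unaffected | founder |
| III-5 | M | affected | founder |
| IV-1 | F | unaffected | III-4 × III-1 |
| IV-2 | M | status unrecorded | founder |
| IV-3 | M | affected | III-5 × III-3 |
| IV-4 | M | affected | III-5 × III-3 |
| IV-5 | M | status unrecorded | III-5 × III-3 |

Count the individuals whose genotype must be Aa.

Obligate heterozygotes: II-3 is affected so carries A and passed a to III-1 (aa), so II-3 is Aa.
Every other individual is either homozygous by phenotype or has at least one consistent homozygous assignment, so the count is 1.

1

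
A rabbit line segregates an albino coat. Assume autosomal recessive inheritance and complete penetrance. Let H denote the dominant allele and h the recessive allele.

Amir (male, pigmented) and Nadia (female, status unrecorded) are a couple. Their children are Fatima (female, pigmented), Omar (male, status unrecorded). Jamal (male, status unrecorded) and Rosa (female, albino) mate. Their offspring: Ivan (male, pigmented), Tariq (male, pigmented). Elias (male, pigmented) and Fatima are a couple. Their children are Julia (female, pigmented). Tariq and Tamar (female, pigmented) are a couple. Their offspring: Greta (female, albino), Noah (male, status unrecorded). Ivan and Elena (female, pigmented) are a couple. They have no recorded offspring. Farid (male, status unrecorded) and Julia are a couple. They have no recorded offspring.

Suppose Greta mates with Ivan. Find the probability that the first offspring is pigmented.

Greta is albino, so Greta is hh.
Ivan is pigmented so carries H and received h from Rosa (hh), so Ivan is Hh.
The cross gives 1/2 Hh : 1/2 hh, so P(offspring is pigmented) = 1/2.

1/2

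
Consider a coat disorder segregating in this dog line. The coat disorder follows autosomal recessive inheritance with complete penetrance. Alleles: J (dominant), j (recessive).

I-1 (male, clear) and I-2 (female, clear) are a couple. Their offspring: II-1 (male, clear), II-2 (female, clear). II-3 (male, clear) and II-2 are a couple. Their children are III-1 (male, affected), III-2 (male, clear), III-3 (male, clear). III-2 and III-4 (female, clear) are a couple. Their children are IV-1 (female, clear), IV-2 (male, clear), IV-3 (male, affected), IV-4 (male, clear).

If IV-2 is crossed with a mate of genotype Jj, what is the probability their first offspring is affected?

III-2 is clear so carries J and passed j to IV-3 (jj), so III-2 is Jj.
III-4 is clear so carries J and passed j to IV-3 (jj), so III-4 is Jj.
IV-2 is a clear offspring of III-2 (Jj) × III-4 (Jj), whose cross gives 1/4 JJ : 1/2 Jj : 1/4 jj; conditioning on being clear, IV-2 is JJ with probability 1/3, Jj with probability 2/3.
Summing over parental genotype combinations, P(offspring is affected) = 2/3·1/4 = 1/6.

1/6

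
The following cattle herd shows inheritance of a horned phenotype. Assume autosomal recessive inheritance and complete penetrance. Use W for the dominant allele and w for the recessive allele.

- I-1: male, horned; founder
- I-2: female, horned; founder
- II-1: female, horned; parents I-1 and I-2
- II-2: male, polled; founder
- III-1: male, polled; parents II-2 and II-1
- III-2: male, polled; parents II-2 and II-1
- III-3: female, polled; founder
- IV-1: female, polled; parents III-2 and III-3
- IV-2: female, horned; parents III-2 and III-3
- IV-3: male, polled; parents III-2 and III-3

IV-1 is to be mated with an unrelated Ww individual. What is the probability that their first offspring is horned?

III-2 is polled so carries W and received w from II-1 (ww), so III-2 is Ww.
III-3 is polled so carries W and passed w to IV-2 (ww), so III-3 is Ww.
IV-1 is a polled offspring of III-2 (Ww) × III-3 (Ww), whose cross gives 1/4 WW : 1/2 Ww : 1/4 ww; conditioning on being polled, IV-1 is WW with probability 1/3, Ww with probability 2/3.
Summing over parental genotype combinations, P(offspring is horned) = 2/3·1/4 = 1/6.

1/6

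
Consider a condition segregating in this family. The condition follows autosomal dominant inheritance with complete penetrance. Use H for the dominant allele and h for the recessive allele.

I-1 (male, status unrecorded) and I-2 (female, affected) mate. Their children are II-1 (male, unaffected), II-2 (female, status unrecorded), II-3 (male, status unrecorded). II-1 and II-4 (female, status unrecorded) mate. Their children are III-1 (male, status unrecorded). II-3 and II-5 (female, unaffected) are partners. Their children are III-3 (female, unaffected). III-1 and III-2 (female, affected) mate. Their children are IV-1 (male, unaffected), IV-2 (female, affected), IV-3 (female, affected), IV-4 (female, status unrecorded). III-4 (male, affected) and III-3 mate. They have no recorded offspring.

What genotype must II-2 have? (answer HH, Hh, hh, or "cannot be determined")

II-2's phenotype is unrecorded, and no parent or child forces a single allele at both positions; consistent genotype assignments exist with II-2 as HH or Hh or hh.

cannot be determined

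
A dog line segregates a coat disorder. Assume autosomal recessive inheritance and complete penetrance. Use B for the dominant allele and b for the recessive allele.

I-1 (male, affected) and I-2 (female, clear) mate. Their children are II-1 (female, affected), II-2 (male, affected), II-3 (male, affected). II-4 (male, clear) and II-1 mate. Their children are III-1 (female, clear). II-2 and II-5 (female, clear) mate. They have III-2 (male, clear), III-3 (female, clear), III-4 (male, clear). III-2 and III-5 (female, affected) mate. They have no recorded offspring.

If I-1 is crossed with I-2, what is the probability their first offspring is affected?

I-1 is affected, so I-1 is bb.
I-2 is clear so carries B and passed b to II-1 (bb), so I-2 is Bb.
The cross gives 1/2 Bb : 1/2 bb, so P(offspring is affected) = 1/2.

1/2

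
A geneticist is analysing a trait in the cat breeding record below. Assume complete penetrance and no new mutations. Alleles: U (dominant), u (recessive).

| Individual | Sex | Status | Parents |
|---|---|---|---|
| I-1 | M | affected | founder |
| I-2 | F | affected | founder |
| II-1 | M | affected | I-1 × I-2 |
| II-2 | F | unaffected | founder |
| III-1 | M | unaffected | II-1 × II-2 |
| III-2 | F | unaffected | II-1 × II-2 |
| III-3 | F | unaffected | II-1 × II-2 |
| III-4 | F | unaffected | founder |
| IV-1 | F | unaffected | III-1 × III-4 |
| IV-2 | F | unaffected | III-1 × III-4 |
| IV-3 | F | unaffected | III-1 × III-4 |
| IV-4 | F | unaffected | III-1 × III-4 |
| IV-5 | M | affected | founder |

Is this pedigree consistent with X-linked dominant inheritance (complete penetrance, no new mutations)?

Under X-linked dominant, III-2 (unaffected, female) cannot arise from II-1 (affected) × II-2 (unaffected).

No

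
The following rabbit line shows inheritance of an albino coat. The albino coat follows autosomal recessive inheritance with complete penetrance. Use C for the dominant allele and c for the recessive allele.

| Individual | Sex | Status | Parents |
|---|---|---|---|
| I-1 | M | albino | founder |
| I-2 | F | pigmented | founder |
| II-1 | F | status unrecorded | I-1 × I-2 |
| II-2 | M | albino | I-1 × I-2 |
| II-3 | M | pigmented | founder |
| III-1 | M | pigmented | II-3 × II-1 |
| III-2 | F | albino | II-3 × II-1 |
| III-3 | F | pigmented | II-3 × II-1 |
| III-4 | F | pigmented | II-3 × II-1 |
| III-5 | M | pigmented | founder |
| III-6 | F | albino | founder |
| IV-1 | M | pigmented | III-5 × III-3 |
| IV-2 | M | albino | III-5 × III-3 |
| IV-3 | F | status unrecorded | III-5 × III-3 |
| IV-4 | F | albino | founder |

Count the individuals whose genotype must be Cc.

4

Obligate heterozygotes: I-2 is pigmented so carries C and passed c to II-2 (cc), so I-2 is Cc; II-3 is pigmented so carries C and passed c to III-2 (cc), so II-3 is Cc; III-3 is pigmented so carries C and passed c to IV-2 (cc), so III-3 is Cc; III-5 is pigmented so carries C and passed c to IV-2 (cc), so III-5 is Cc.
Every other individual is either homozygous by phenotype or has at least one consistent homozygous assignment, so the count is 4.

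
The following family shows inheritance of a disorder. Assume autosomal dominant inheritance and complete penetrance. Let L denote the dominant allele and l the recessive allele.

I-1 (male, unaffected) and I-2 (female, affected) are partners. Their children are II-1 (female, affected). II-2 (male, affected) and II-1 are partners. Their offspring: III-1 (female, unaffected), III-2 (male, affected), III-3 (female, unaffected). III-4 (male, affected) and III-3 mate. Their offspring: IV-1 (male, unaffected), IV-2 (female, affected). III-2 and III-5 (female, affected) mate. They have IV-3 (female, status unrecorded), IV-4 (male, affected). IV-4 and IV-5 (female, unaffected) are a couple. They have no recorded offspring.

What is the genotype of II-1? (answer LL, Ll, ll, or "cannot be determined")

From phenotype alone, II-1 is LL or Ll.
II-1 is affected so carries L and received l from I-1 (ll), so II-1 is Ll.

Ll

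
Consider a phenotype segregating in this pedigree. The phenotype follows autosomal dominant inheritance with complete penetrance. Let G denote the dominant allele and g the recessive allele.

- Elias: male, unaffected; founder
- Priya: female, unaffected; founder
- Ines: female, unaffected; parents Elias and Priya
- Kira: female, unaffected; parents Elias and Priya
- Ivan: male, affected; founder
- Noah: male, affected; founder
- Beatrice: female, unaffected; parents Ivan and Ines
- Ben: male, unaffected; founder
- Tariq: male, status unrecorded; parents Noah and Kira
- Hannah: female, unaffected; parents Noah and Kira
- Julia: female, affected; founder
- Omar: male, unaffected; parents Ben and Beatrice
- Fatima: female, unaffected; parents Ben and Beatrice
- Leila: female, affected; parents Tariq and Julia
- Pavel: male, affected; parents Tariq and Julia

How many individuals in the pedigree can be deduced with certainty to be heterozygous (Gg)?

2

Obligate heterozygotes: Ivan is affected so carries G and passed g to Beatrice (gg), so Ivan is Gg; Noah is affected so carries G and passed g to Hannah (gg), so Noah is Gg.
Every other individual is either homozygous by phenotype or has at least one consistent homozygous assignment, so the count is 2.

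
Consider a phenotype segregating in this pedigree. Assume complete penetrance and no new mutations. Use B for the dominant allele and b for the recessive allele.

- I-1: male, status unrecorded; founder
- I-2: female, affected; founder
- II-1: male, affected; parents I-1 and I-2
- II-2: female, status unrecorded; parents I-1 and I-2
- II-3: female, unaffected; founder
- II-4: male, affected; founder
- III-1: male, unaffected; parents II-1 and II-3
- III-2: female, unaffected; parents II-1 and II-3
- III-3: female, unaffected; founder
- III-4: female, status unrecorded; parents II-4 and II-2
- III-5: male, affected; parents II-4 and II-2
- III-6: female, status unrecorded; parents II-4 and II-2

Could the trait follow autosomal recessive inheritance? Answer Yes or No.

Yes

A consistent assignment under autosomal recessive exists: I-1 Bb, I-2 bb, II-1 bb, II-2 Bb, II-3 BB, II-4 bb, III-1 Bb, III-2 Bb, III-3 BB, III-4 Bb, III-5 bb, III-6 Bb.
In this assignment every recorded phenotype matches its genotype and every non-founder's genotype is obtainable from its parents' genotypes, so the pedigree is consistent.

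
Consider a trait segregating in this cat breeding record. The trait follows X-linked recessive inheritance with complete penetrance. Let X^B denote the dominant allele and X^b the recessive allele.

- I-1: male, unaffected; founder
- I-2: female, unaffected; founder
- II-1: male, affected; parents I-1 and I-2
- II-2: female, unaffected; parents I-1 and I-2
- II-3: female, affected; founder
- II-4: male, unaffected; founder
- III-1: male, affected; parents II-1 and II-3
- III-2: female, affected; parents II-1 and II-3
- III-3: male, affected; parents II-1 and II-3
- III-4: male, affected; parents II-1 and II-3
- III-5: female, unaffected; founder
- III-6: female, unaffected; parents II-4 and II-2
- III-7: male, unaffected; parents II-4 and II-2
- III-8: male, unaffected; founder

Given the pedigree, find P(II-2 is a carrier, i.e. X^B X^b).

1/3

I-1 is unaffected, so I-1 is X^B Y.
I-2 is unaffected so carries B and passed b to II-1 (X^b Y), so I-2 is X^B X^b.
Their cross gives offspring ratios 1/2 X^B X^B : 1/2 X^B X^b. Conditioning on II-2 being unaffected, P(X^B X^b) = 1/2 / 1 = 1/2 before taking II-2's own offspring into account.
II-4 is unaffected, so II-4 is X^B Y.
Now use II-2's offspring. Probability of each recorded status — unaffected son III-7: 1/2 if II-2 is X^B X^b, 1 if X^B X^B. (III-6: equally likely either way, so uninformative.)
Bayes: P(X^B X^b) = 1/2·1/2 / (1/2·1/2 + 1/2·1) = 1/3.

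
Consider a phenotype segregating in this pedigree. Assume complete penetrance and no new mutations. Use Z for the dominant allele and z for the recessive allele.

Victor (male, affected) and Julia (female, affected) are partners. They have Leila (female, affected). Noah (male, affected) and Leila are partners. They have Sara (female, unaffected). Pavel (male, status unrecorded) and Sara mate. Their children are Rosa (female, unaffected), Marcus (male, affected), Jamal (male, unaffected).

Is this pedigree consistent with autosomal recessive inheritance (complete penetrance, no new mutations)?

No

Under autosomal recessive, Sara (unaffected, female) cannot arise from Noah (affected) × Leila (affected).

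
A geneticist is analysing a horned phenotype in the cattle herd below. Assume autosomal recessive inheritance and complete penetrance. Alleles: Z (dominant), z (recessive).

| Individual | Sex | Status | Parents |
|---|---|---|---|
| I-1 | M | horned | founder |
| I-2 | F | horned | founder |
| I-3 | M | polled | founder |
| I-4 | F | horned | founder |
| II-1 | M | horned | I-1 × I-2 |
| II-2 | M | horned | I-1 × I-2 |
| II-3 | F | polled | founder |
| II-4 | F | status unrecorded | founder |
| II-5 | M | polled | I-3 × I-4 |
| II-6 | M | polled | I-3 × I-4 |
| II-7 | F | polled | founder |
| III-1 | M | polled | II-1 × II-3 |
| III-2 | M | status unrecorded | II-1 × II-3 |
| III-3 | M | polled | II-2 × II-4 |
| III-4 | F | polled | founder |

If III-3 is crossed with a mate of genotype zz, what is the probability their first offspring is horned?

III-3 is polled so carries Z and received z from II-2 (zz), so III-3 is Zz.
The cross gives 1/2 Zz : 1/2 zz, so P(offspring is horned) = 1/2.

1/2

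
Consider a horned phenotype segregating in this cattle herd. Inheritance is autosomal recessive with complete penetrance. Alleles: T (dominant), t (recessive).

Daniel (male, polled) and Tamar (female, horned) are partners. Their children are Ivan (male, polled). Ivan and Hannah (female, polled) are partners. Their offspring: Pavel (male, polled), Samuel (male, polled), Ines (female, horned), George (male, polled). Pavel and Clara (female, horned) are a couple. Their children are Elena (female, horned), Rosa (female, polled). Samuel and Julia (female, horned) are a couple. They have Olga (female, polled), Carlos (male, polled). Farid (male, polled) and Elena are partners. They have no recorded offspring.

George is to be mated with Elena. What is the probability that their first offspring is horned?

1/3

Ivan is polled so carries T and received t from Tamar (tt), so Ivan is Tt.
Hannah is polled so carries T and passed t to Ines (tt), so Hannah is Tt.
George is a polled offspring of Ivan (Tt) × Hannah (Tt), whose cross gives 1/4 TT : 1/2 Tt : 1/4 tt; conditioning on being polled, George is TT with probability 1/3, Tt with probability 2/3.
Elena is horned, so Elena is tt.
Summing over parental genotype combinations, P(offspring is horned) = 2/3·1/2 = 1/3.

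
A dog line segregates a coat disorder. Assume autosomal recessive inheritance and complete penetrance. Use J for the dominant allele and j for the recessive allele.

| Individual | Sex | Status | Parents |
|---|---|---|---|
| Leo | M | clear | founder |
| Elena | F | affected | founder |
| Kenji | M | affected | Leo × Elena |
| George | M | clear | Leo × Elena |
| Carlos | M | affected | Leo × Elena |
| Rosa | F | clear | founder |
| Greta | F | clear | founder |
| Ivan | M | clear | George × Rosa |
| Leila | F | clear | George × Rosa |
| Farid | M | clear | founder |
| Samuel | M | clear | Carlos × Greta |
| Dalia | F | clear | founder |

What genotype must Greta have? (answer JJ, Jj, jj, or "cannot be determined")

Greta's phenotype allows JJ or Jj, and no parent or child forces a single allele at both positions; consistent genotype assignments exist with Greta as JJ or Jj.

cannot be determined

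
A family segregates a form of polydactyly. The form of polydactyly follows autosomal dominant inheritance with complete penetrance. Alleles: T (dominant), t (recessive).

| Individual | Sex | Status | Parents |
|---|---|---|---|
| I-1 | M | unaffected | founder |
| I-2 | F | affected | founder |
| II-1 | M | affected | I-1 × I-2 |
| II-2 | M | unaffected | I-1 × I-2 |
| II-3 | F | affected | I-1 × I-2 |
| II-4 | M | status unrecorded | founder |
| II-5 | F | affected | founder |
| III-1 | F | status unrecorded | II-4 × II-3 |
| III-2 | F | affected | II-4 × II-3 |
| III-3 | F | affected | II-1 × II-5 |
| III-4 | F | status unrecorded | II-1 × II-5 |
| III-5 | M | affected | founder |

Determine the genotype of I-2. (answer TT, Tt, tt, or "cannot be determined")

Tt

From phenotype alone, I-2 is TT or Tt.
I-2 is affected so carries T and passed t to II-2 (tt), so I-2 is Tt.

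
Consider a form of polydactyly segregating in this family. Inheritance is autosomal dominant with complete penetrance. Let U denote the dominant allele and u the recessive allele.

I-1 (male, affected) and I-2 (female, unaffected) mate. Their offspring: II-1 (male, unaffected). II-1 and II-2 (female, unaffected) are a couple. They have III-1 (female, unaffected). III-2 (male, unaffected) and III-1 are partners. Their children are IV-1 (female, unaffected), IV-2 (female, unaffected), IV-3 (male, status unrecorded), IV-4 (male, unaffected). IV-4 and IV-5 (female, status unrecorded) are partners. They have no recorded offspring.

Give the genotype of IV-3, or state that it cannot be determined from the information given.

From phenotype alone, IV-3 is UU or Uu or uu.
IV-3 received u from III-2 (uu) and received u from III-1 (uu), so IV-3 is uu.

uu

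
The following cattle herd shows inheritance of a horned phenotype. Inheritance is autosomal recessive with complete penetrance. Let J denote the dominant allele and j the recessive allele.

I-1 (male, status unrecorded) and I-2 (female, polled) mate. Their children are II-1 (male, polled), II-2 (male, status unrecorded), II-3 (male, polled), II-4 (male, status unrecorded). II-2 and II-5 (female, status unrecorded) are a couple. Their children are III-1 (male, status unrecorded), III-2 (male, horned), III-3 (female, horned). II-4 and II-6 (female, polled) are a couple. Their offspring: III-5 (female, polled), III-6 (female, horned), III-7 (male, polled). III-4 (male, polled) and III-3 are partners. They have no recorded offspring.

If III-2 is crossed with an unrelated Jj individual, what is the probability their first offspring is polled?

III-2 is horned, so III-2 is jj.
The cross gives 1/2 Jj : 1/2 jj, so P(offspring is polled) = 1/2.

1/2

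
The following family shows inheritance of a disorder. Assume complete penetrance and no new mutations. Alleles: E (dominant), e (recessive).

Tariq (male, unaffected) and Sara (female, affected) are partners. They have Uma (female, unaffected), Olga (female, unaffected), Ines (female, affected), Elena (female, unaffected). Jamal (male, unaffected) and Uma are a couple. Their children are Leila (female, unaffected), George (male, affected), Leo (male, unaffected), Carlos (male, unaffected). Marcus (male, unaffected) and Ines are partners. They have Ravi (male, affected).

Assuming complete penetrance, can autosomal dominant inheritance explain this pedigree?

No

Under autosomal dominant, George (affected, male) cannot arise from Jamal (unaffected) × Uma (unaffected).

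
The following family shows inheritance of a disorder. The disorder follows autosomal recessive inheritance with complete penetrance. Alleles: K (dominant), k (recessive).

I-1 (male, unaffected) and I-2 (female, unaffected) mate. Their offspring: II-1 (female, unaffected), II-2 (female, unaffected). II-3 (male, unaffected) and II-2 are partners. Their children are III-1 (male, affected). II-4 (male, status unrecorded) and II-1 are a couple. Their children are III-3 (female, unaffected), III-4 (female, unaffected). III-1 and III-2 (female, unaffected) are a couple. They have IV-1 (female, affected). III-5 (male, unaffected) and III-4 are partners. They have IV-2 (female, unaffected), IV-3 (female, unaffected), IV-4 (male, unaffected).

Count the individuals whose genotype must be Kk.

3

Obligate heterozygotes: II-2 is unaffected so carries K and passed k to III-1 (kk), so II-2 is Kk; II-3 is unaffected so carries K and passed k to III-1 (kk), so II-3 is Kk; III-2 is unaffected so carries K and passed k to IV-1 (kk), so III-2 is Kk.
Every other individual is either homozygous by phenotype or has at least one consistent homozygous assignment, so the count is 3.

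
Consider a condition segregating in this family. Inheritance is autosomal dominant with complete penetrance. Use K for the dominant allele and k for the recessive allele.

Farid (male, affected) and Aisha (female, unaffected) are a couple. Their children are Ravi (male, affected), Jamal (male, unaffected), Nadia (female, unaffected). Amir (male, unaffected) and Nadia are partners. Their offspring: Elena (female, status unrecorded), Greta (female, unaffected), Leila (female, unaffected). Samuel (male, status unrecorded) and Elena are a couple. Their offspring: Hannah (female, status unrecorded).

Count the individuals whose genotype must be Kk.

Obligate heterozygotes: Farid is affected so carries K and passed k to Jamal (kk), so Farid is Kk; Ravi is affected so carries K and received k from Aisha (kk), so Ravi is Kk.
Every other individual is either homozygous by phenotype or has at least one consistent homozygous assignment, so the count is 2.

2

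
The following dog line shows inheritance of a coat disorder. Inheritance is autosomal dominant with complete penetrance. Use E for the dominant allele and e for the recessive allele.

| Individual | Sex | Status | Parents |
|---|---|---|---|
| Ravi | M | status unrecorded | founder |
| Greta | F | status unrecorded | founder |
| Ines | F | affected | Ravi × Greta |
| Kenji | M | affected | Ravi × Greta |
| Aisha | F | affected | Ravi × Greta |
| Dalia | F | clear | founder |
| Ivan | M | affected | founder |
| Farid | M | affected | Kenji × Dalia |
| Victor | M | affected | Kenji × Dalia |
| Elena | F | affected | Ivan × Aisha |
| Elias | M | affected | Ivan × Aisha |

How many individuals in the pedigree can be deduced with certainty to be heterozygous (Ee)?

Obligate heterozygotes: Farid is affected so carries E and received e from Dalia (ee), so Farid is Ee; Victor is affected so carries E and received e from Dalia (ee), so Victor is Ee.
Every other individual is either homozygous by phenotype or has at least one consistent homozygous assignment, so the count is 2.

2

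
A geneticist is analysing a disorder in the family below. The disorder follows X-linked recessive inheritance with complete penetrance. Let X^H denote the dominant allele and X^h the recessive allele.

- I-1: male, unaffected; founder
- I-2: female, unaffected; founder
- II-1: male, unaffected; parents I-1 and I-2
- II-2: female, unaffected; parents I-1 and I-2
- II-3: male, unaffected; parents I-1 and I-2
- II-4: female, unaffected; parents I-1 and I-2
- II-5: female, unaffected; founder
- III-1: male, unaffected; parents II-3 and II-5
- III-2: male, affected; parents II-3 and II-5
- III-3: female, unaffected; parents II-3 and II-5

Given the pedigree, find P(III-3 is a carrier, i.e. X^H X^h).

1/2

II-3 is unaffected, so II-3 is X^H Y.
II-5 is unaffected so carries H and passed h to III-2 (X^h Y), so II-5 is X^H X^h.
Their cross gives offspring ratios 1/2 X^H X^H : 1/2 X^H X^h. Conditioning on III-3 being unaffected, P(X^H X^h) = 1/2 / 1 = 1/2.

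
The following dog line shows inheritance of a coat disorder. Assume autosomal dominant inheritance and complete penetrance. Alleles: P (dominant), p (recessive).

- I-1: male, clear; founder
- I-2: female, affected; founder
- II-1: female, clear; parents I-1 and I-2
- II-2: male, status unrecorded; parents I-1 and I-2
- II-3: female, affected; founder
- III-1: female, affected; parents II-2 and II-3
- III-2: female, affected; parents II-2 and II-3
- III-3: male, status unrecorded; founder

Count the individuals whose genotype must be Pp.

1

Obligate heterozygotes: I-2 is affected so carries P and passed p to II-1 (pp), so I-2 is Pp.
Every other individual is either homozygous by phenotype or has at least one consistent homozygous assignment, so the count is 1.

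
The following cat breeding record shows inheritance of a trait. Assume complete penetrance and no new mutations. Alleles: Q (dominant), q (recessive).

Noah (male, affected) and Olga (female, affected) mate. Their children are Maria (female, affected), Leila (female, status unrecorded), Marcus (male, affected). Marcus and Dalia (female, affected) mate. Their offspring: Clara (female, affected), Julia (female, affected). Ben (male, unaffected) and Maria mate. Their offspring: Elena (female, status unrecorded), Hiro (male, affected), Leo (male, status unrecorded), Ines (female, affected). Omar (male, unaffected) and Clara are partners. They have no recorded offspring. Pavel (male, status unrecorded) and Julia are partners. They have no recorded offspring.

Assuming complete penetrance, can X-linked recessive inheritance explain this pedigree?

Under X-linked recessive, Ines (affected, female) cannot arise from Ben (unaffected) × Maria (affected).

No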